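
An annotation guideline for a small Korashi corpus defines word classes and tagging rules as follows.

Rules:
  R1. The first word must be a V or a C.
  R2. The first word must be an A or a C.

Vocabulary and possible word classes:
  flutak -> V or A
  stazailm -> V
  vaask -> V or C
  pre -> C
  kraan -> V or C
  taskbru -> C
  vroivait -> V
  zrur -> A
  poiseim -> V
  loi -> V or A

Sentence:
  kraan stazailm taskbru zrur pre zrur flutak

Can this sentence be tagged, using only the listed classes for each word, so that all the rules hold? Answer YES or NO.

YES

Candidates per position — 1:kraan {V,C}; 2:stazailm {V}; 3:taskbru {C}; 4:zrur {A}; 5:pre {C}; 6:zrur {A}; 7:flutak {V,A}.
One satisfying assignment: C V C A C A A.
Rule-by-rule: rule 1 ✓; rule 2 ✓.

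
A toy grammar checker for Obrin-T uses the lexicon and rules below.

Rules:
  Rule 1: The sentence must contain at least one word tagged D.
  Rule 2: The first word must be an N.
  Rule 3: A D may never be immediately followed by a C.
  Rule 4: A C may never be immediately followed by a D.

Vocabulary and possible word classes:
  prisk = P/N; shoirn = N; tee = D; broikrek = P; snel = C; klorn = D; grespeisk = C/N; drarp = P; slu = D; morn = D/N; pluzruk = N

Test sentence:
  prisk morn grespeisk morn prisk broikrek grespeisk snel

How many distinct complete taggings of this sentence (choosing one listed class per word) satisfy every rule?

12

Candidates per position — 1:prisk {P,N}; 2:morn {D,N}; 3:grespeisk {C,N}; 4:morn {D,N}; 5:prisk {P,N}; 6:broikrek {P}; 7:grespeisk {C,N}; 8:snel {C}.
There are 64 candidate sequences in total.
Checking each against the rules leaves 12 sequences.
Count = 12.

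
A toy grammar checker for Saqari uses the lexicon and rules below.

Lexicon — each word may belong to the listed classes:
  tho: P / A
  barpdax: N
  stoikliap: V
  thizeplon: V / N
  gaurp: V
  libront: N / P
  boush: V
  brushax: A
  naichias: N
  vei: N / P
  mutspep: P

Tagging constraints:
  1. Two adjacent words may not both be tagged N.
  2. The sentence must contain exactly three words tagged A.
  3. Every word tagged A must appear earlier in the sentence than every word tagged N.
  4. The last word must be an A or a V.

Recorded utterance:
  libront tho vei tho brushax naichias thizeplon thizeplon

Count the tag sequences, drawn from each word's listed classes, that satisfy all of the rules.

Candidates per position — 1:libront {N,P}; 2:tho {P,A}; 3:vei {N,P}; 4:tho {P,A}; 5:brushax {A}; 6:naichias {N}; 7:thizeplon {V,N}; 8:thizeplon {V,N}.
There are 64 candidate sequences in total.
The sequences that satisfy every rule: P A P A A N V V.
Count = 1.

1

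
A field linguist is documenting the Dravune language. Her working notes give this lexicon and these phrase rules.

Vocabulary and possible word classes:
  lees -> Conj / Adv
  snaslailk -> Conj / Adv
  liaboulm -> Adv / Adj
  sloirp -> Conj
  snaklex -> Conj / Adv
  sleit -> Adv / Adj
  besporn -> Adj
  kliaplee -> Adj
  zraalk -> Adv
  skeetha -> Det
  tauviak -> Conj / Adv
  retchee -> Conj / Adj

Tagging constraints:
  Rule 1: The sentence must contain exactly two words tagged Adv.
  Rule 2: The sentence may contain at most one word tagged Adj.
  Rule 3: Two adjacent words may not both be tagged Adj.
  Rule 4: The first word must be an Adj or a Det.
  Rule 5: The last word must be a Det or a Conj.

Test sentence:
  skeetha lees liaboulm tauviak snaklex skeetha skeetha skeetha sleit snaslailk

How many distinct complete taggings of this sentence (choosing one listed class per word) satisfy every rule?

7

Candidates per position — 1:skeetha {Det}; 2:lees {Conj,Adv}; 3:liaboulm {Adv,Adj}; 4:tauviak {Conj,Adv}; 5:snaklex {Conj,Adv}; 6:skeetha {Det}; 7:skeetha {Det}; 8:skeetha {Det}; 9:sleit {Adv,Adj}; 10:snaslailk {Conj,Adv}.
There are 64 candidate sequences in total.
Checking each against the rules leaves 7 sequences.
Count = 7.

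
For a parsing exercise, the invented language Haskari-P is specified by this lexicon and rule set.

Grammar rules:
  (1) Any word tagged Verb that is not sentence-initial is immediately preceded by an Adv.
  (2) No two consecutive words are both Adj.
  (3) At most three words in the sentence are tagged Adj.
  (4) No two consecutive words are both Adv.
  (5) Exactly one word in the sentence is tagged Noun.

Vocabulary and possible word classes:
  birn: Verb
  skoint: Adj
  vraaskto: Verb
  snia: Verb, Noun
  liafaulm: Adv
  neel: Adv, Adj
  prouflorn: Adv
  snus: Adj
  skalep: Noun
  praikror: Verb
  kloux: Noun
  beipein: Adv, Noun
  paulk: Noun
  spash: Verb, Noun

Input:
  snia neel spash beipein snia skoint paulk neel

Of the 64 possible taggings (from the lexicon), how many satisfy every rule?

Candidates per position — 1:snia {Verb,Noun}; 2:neel {Adv,Adj}; 3:spash {Verb,Noun}; 4:beipein {Adv,Noun}; 5:snia {Verb,Noun}; 6:skoint {Adj}; 7:paulk {Noun}; 8:neel {Adv,Adj}.
There are 64 candidate sequences in total.
The sequences that satisfy every rule: Verb Adv Verb Adv Verb Adj Noun Adv; Verb Adv Verb Adv Verb Adj Noun Adj.
Count = 2.

2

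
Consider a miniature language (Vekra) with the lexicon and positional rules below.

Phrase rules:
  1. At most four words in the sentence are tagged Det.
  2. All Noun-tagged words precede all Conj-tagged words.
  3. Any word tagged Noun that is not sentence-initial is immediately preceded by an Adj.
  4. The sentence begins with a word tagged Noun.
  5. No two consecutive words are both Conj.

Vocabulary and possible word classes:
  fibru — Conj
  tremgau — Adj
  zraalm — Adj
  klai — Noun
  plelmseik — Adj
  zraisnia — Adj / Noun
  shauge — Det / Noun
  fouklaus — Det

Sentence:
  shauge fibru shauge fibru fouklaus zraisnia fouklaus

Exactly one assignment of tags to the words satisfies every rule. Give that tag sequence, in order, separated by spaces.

Noun Conj Det Conj Det Adj Det

Candidates per position — 1:shauge {Det,Noun}; 2:fibru {Conj}; 3:shauge {Det,Noun}; 4:fibru {Conj}; 5:fouklaus {Det}; 6:zraisnia {Adj,Noun}; 7:fouklaus {Det}.
At position 1, choosing Det makes rule 4 impossible to satisfy; hence Noun.
At position 3, choosing Noun makes rule 2 impossible to satisfy; hence Det.
At position 6, choosing Noun makes rule 2 impossible to satisfy; hence Adj.
The only consistent sequence is: Noun Conj Det Conj Det Adj Det.
Rule-by-rule: rule 1 ok; rule 2 ok; rule 3 ok; rule 4 ok; rule 5 ok.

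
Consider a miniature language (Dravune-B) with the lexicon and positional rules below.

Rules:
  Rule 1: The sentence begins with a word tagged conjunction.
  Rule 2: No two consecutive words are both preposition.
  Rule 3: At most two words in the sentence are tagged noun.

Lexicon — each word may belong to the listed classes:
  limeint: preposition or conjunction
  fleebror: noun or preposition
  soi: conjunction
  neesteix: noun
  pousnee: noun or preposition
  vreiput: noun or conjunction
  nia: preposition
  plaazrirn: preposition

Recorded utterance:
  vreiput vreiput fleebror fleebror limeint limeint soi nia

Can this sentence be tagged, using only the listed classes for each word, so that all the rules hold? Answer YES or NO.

YES

Candidates per position — 1:vreiput {noun,conjunction}; 2:vreiput {noun,conjunction}; 3:fleebror {noun,preposition}; 4:fleebror {noun,preposition}; 5:limeint {preposition,conjunction}; 6:limeint {preposition,conjunction}; 7:soi {conjunction}; 8:nia {preposition}.
One satisfying assignment: conjunction conjunction preposition noun preposition conjunction conjunction preposition.
Verifying each rule — rule 1 ✓; rule 2 ✓; rule 3 ✓.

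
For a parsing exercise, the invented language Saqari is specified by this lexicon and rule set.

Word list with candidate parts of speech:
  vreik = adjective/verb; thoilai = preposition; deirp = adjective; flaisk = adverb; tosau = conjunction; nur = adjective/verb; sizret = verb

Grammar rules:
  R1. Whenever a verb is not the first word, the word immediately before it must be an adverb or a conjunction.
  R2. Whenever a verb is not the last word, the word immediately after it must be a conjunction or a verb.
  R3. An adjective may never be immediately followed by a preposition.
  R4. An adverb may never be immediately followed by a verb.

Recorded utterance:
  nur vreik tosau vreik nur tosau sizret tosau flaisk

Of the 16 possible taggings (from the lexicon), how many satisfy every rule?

1

Candidates per position — 1:nur {adjective,verb}; 2:vreik {adjective,verb}; 3:tosau {conjunction}; 4:vreik {adjective,verb}; 5:nur {adjective,verb}; 6:tosau {conjunction}; 7:sizret {verb}; 8:tosau {conjunction}; 9:flaisk {adverb}.
There are 16 candidate sequences in total.
The sequences that satisfy every rule: adjective adjective conjunction adjective adjective conjunction verb conjunction adverb.
Count = 1.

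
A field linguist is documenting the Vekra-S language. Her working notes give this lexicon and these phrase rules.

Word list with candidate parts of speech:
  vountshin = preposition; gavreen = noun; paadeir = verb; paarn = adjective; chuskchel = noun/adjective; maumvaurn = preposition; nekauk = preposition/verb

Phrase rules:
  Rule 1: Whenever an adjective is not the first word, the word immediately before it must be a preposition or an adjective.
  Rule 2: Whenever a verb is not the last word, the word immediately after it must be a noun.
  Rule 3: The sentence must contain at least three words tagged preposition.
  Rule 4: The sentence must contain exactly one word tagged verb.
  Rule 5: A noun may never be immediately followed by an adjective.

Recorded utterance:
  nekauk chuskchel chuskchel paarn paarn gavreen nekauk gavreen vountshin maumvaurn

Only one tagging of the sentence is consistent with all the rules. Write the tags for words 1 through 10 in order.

preposition adjective adjective adjective adjective noun verb noun preposition preposition

Candidates per position — 1:nekauk {preposition,verb}; 2:chuskchel {noun,adjective}; 3:chuskchel {noun,adjective}; 4:paarn {adjective}; 5:paarn {adjective}; 6:gavreen {noun}; 7:nekauk {preposition,verb}; 8:gavreen {noun}; 9:vountshin {preposition}; 10:maumvaurn {preposition}.
Position 1: tagging it verb would leave rule 1 unsatisfiable, so it must be preposition.
Position 2: tagging it noun would leave rule 1 unsatisfiable, so it must be adjective.
Position 3: tagging it noun would leave rule 1 unsatisfiable, so it must be adjective.
Position 7: tagging it preposition would leave rule 4 unsatisfiable, so it must be verb.
That leaves exactly one tagging: preposition adjective adjective adjective adjective noun verb noun preposition preposition.
Rule-by-rule: rule 1 holds; rule 2 holds; rule 3 holds; rule 4 holds; rule 5 holds.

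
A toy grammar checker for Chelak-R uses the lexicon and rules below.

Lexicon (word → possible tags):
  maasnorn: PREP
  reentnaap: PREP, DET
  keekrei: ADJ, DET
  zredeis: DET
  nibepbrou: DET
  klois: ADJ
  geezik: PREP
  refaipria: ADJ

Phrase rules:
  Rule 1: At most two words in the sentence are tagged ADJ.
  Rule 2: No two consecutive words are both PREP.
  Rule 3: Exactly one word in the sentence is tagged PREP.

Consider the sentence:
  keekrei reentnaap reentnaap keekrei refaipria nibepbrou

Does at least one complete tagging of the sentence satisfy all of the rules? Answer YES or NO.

YES

Candidates per position — 1:keekrei {ADJ,DET}; 2:reentnaap {PREP,DET}; 3:reentnaap {PREP,DET}; 4:keekrei {ADJ,DET}; 5:refaipria {ADJ}; 6:nibepbrou {DET}.
One satisfying assignment: DET DET PREP ADJ ADJ DET.
Rule-by-rule: rule 1 holds; rule 2 holds; rule 3 holds.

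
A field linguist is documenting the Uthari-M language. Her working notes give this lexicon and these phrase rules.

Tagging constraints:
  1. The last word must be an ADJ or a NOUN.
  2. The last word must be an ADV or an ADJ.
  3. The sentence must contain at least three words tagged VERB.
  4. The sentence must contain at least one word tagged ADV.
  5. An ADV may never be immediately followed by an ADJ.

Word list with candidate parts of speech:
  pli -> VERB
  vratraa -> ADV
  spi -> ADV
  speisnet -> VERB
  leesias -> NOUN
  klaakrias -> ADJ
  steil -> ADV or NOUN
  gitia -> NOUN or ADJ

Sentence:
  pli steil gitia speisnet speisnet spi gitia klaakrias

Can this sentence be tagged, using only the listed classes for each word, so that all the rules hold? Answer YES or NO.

Candidates per position — 1:pli {VERB}; 2:steil {ADV,NOUN}; 3:gitia {NOUN,ADJ}; 4:speisnet {VERB}; 5:speisnet {VERB}; 6:spi {ADV}; 7:gitia {NOUN,ADJ}; 8:klaakrias {ADJ}.
One satisfying assignment: VERB ADV NOUN VERB VERB ADV NOUN ADJ.
Verifying each rule — rule 1 ok; rule 2 ok; rule 3 ok; rule 4 ok; rule 5 ok.

YES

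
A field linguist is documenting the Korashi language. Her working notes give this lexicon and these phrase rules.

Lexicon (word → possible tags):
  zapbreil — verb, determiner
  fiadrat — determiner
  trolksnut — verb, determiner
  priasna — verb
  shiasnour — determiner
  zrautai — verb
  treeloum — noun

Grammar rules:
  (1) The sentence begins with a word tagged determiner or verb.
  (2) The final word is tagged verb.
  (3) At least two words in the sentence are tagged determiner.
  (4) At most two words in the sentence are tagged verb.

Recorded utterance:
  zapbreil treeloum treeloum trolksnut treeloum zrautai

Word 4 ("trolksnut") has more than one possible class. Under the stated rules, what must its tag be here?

Candidates per position — 1:zapbreil {verb,determiner}; 2:treeloum {noun}; 3:treeloum {noun}; 4:trolksnut {verb,determiner}; 5:treeloum {noun}; 6:zrautai {verb}.
At position 1, choosing verb makes rule 3 impossible to satisfy; hence determiner.
At position 4, choosing verb makes rule 3 impossible to satisfy; hence determiner.
So the tagging must be: determiner noun noun determiner noun verb.
Checking: rule 1 satisfied; rule 2 satisfied; rule 3 satisfied; rule 4 satisfied.

determiner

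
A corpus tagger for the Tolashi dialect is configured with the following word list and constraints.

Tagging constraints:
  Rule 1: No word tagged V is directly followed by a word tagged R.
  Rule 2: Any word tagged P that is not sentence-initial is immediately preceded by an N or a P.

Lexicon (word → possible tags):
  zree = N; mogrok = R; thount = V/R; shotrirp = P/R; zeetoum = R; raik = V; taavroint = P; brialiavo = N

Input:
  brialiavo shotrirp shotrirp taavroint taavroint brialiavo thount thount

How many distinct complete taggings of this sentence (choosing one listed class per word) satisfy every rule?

3

Candidates per position — 1:brialiavo {N}; 2:shotrirp {P,R}; 3:shotrirp {P,R}; 4:taavroint {P}; 5:taavroint {P}; 6:brialiavo {N}; 7:thount {V,R}; 8:thount {V,R}.
There are 16 candidate sequences in total.
The sequences that satisfy every rule: N P P P P N V V; N P P P P N R V; N P P P P N R R.
Count = 3.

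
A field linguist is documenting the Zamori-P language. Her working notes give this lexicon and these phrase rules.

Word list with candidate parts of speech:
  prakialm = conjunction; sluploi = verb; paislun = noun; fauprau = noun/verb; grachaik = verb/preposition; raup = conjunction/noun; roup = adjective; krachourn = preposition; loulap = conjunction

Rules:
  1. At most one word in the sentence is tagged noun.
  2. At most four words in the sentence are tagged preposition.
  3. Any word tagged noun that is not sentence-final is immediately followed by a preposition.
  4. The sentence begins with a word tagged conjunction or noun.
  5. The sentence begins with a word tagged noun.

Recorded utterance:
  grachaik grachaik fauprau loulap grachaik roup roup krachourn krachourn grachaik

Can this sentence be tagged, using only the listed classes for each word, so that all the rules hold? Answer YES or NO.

Candidates per position — 1:grachaik {verb,preposition}; 2:grachaik {verb,preposition}; 3:fauprau {noun,verb}; 4:loulap {conjunction}; 5:grachaik {verb,preposition}; 6:roup {adjective}; 7:roup {adjective}; 8:krachourn {preposition}; 9:krachourn {preposition}; 10:grachaik {verb,preposition}.
Rule 4 cannot be satisfied by any choice of tags from the lexicon.
So there is no consistent tagging.

NO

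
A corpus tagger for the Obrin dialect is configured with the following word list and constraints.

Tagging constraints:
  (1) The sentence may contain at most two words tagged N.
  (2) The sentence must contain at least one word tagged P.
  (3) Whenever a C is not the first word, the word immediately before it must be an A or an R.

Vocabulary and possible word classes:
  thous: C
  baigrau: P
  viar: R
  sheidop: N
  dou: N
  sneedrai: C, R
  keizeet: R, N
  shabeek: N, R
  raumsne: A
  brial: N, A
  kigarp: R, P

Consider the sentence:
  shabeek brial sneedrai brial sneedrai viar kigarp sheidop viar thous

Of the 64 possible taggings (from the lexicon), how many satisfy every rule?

12

Candidates per position — 1:shabeek {N,R}; 2:brial {N,A}; 3:sneedrai {C,R}; 4:brial {N,A}; 5:sneedrai {C,R}; 6:viar {R}; 7:kigarp {R,P}; 8:sheidop {N}; 9:viar {R}; 10:thous {C}.
There are 64 candidate sequences in total.
Checking each against the rules leaves 12 sequences.
Count = 12.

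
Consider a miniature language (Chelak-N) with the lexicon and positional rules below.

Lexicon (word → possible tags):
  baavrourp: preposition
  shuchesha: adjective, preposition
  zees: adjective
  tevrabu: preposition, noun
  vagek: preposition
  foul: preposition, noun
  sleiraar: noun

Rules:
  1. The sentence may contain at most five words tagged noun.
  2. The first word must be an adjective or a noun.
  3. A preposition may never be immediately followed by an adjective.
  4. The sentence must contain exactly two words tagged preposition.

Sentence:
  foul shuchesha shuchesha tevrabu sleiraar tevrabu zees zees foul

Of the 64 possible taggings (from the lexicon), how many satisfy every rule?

Candidates per position — 1:foul {preposition,noun}; 2:shuchesha {adjective,preposition}; 3:shuchesha {adjective,preposition}; 4:tevrabu {preposition,noun}; 5:sleiraar {noun}; 6:tevrabu {preposition,noun}; 7:zees {adjective}; 8:zees {adjective}; 9:foul {preposition,noun}.
There are 64 candidate sequences in total.
The sequences that satisfy every rule: noun adjective adjective preposition noun noun adjective adjective preposition; noun adjective preposition preposition noun noun adjective adjective noun; noun adjective preposition noun noun noun adjective adjective preposition; noun preposition preposition noun noun noun adjective adjective noun.
Count = 4.

4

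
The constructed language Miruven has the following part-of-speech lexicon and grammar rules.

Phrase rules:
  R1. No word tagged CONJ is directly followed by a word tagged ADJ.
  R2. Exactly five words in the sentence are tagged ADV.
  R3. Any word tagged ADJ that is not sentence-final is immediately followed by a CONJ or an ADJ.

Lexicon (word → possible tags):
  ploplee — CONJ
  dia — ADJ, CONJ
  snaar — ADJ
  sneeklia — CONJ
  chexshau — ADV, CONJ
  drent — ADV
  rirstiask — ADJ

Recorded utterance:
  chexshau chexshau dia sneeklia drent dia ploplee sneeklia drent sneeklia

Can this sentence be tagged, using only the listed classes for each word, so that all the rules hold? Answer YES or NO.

Candidates per position — 1:chexshau {ADV,CONJ}; 2:chexshau {ADV,CONJ}; 3:dia {ADJ,CONJ}; 4:sneeklia {CONJ}; 5:drent {ADV}; 6:dia {ADJ,CONJ}; 7:ploplee {CONJ}; 8:sneeklia {CONJ}; 9:drent {ADV}; 10:sneeklia {CONJ}.
Rule 2 cannot be satisfied by any choice of tags from the lexicon.
So there is no consistent tagging.

NO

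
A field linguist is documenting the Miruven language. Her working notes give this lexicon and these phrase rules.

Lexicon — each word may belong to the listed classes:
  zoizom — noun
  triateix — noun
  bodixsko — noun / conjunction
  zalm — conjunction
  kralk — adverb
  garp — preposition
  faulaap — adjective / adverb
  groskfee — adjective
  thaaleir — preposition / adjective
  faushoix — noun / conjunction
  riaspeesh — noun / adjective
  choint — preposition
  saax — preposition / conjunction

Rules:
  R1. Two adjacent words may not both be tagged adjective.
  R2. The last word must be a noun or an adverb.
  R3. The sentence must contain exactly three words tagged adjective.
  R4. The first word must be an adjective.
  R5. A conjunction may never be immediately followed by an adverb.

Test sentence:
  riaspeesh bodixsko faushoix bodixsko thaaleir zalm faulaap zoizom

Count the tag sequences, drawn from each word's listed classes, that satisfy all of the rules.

Candidates per position — 1:riaspeesh {noun,adjective}; 2:bodixsko {noun,conjunction}; 3:faushoix {noun,conjunction}; 4:bodixsko {noun,conjunction}; 5:thaaleir {preposition,adjective}; 6:zalm {conjunction}; 7:faulaap {adjective,adverb}; 8:zoizom {noun}.
There are 64 candidate sequences in total.
Checking each against the rules leaves 8 sequences.
Count = 8.

8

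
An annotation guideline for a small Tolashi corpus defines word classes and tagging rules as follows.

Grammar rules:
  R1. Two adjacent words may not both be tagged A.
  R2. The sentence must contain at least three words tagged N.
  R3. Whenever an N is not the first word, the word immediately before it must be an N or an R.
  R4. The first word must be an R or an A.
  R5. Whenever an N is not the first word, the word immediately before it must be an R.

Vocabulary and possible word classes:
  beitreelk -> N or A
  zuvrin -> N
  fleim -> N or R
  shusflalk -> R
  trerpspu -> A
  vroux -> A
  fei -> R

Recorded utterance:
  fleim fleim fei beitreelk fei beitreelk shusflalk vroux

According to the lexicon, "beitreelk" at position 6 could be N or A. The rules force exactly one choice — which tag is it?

N

Candidates per position — 1:fleim {N,R}; 2:fleim {N,R}; 3:fei {R}; 4:beitreelk {N,A}; 5:fei {R}; 6:beitreelk {N,A}; 7:shusflalk {R}; 8:vroux {A}.
Word 1 cannot be N — rule 4 would then fail for every completion. It is R.
Word 2 cannot be R — rule 2 would then fail for every completion. It is N.
Word 4 cannot be A — rule 2 would then fail for every completion. It is N.
Word 6 cannot be A — rule 2 would then fail for every completion. It is N.
So the tagging must be: R N R N R N R A.
Verifying each rule — rule 1 ✓; rule 2 ✓; rule 3 ✓; rule 4 ✓; rule 5 ✓.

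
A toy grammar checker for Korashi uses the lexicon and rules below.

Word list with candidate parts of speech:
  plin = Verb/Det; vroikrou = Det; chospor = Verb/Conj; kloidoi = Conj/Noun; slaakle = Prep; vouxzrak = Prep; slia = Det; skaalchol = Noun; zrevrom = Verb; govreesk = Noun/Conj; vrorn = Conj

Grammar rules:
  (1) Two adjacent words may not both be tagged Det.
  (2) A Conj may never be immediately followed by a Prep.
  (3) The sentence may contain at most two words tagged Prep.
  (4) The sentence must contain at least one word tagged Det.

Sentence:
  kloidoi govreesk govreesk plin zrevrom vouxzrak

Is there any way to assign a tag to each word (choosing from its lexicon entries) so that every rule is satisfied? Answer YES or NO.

YES

Candidates per position — 1:kloidoi {Conj,Noun}; 2:govreesk {Noun,Conj}; 3:govreesk {Noun,Conj}; 4:plin {Verb,Det}; 5:zrevrom {Verb}; 6:vouxzrak {Prep}.
One satisfying assignment: Conj Conj Noun Det Verb Prep.
Rule-by-rule: rule 1 satisfied; rule 2 satisfied; rule 3 satisfied; rule 4 satisfied.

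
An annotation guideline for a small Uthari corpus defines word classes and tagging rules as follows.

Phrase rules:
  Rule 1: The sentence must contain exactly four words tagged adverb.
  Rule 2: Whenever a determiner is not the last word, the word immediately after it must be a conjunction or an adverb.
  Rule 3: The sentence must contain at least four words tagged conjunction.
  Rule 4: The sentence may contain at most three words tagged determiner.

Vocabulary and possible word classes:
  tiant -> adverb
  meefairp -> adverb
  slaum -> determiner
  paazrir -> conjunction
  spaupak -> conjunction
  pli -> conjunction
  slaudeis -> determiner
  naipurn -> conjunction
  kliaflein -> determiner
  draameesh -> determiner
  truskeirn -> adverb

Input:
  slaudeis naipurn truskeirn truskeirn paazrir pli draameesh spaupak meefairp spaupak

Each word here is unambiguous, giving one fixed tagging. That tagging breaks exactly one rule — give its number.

Fixed tagging: determiner conjunction adverb adverb conjunction conjunction determiner conjunction adverb conjunction.
Rule check: R1 ✗, R2 ✓, R3 ✓, R4 ✓.
Only rule 1 fails.

1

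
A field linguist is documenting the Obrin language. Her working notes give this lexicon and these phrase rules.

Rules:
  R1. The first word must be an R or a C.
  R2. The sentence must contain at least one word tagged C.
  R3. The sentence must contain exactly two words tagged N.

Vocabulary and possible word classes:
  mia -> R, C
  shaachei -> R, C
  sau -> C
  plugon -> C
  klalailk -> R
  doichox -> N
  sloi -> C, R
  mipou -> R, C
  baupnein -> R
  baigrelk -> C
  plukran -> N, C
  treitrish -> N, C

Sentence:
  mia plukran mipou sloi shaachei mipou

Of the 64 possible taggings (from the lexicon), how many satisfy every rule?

Candidates per position — 1:mia {R,C}; 2:plukran {N,C}; 3:mipou {R,C}; 4:sloi {C,R}; 5:shaachei {R,C}; 6:mipou {R,C}.
There are 64 candidate sequences in total.
Rule 3 cannot be satisfied by any choice of tags from the lexicon.
So there is no consistent tagging.
Count = 0.

0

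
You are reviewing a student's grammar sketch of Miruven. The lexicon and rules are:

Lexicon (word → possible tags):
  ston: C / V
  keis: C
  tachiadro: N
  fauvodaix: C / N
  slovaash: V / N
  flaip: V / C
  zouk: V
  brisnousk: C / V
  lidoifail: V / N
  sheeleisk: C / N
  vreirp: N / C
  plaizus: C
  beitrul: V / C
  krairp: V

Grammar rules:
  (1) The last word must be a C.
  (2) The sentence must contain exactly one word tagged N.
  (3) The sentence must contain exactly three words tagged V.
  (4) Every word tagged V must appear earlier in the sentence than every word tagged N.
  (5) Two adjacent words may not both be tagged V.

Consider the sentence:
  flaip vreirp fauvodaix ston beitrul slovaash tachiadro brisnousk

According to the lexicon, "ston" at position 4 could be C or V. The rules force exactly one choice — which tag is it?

V

Candidates per position — 1:flaip {V,C}; 2:vreirp {N,C}; 3:fauvodaix {C,N}; 4:ston {C,V}; 5:beitrul {V,C}; 6:slovaash {V,N}; 7:tachiadro {N}; 8:brisnousk {C,V}.
Word 2 cannot be N — rule 2 would then fail for every completion. It is C.
Word 3 cannot be N — rule 2 would then fail for every completion. It is C.
Word 6 cannot be N — rule 2 would then fail for every completion. It is V.
Word 8 cannot be V — rule 1 would then fail for every completion. It is C.
Word 5 cannot be V — rule 5 would then fail for every completion. It is C.
Word 1 cannot be C — rule 3 would then fail for every completion. It is V.
Word 4 cannot be C — rule 3 would then fail for every completion. It is V.
So the tagging must be: V C C V C V N C.
Checking: rule 1 ok; rule 2 ok; rule 3 ok; rule 4 ok; rule 5 ok.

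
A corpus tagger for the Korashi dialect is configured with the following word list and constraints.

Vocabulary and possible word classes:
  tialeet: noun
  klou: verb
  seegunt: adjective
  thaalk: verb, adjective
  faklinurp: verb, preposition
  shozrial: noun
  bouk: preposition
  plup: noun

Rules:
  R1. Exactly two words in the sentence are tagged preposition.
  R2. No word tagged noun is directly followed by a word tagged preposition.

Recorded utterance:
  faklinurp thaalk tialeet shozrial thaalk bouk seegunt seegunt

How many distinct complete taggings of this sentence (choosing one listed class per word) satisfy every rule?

Candidates per position — 1:faklinurp {verb,preposition}; 2:thaalk {verb,adjective}; 3:tialeet {noun}; 4:shozrial {noun}; 5:thaalk {verb,adjective}; 6:bouk {preposition}; 7:seegunt {adjective}; 8:seegunt {adjective}.
There are 8 candidate sequences in total.
The sequences that satisfy every rule: preposition verb noun noun verb preposition adjective adjective; preposition verb noun noun adjective preposition adjective adjective; preposition adjective noun noun verb preposition adjective adjective; preposition adjective noun noun adjective preposition adjective adjective.
Count = 4.

4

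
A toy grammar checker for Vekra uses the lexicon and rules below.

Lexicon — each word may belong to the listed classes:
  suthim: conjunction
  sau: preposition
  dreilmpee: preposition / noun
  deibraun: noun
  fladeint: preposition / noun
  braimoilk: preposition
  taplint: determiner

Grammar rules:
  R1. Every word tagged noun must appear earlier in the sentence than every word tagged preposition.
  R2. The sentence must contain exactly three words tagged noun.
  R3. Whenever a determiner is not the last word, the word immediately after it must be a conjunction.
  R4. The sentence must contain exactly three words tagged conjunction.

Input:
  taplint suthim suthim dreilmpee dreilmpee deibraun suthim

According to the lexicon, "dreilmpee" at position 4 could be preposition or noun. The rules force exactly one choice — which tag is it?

Candidates per position — 1:taplint {determiner}; 2:suthim {conjunction}; 3:suthim {conjunction}; 4:dreilmpee {preposition,noun}; 5:dreilmpee {preposition,noun}; 6:deibraun {noun}; 7:suthim {conjunction}.
At position 4, choosing preposition makes rule 1 impossible to satisfy; hence noun.
At position 5, choosing preposition makes rule 1 impossible to satisfy; hence noun.
That leaves exactly one tagging: determiner conjunction conjunction noun noun noun conjunction.
Rule-by-rule: rule 1 satisfied; rule 2 satisfied; rule 3 satisfied; rule 4 satisfied.

noun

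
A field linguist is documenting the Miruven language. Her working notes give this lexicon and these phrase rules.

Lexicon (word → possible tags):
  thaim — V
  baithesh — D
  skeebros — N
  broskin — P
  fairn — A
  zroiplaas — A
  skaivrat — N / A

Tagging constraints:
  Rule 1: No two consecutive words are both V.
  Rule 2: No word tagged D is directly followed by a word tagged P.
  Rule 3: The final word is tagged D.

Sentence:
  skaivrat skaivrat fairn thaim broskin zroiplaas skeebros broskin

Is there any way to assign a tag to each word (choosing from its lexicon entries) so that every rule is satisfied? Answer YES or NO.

Candidates per position — 1:skaivrat {N,A}; 2:skaivrat {N,A}; 3:fairn {A}; 4:thaim {V}; 5:broskin {P}; 6:zroiplaas {A}; 7:skeebros {N}; 8:broskin {P}.
Rule 3 cannot be satisfied by any choice of tags from the lexicon.
So there is no consistent tagging.

NO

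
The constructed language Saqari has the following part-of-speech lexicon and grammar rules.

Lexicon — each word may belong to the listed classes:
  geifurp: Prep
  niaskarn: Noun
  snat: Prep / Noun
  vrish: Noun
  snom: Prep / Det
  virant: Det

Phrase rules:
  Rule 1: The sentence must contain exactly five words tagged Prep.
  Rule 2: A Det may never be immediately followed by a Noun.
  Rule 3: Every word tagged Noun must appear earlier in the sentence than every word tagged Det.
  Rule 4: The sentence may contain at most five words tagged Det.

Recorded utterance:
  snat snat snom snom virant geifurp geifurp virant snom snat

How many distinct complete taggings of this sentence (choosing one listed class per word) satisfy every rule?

Candidates per position — 1:snat {Prep,Noun}; 2:snat {Prep,Noun}; 3:snom {Prep,Det}; 4:snom {Prep,Det}; 5:virant {Det}; 6:geifurp {Prep}; 7:geifurp {Prep}; 8:virant {Det}; 9:snom {Prep,Det}; 10:snat {Prep,Noun}.
There are 64 candidate sequences in total.
Checking each against the rules leaves 10 sequences.
Count = 10.

10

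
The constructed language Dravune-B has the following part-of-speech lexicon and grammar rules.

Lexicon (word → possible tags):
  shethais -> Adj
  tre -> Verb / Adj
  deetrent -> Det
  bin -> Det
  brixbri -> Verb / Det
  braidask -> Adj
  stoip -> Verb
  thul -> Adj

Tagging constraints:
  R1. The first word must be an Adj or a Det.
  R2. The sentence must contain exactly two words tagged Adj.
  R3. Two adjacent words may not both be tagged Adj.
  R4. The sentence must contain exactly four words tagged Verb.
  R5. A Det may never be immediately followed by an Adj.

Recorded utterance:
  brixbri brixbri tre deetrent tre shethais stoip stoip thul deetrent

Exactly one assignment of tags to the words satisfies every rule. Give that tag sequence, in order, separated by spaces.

Candidates per position — 1:brixbri {Verb,Det}; 2:brixbri {Verb,Det}; 3:tre {Verb,Adj}; 4:deetrent {Det}; 5:tre {Verb,Adj}; 6:shethais {Adj}; 7:stoip {Verb}; 8:stoip {Verb}; 9:thul {Adj}; 10:deetrent {Det}.
Word 1 cannot be Verb — rule 1 would then fail for every completion. It is Det.
Word 3 cannot be Adj — rule 2 would then fail for every completion. It is Verb.
Word 5 cannot be Adj — rule 2 would then fail for every completion. It is Verb.
Word 2 cannot be Verb — rule 4 would then fail for every completion. It is Det.
So the tagging must be: Det Det Verb Det Verb Adj Verb Verb Adj Det.
Check: rule 1 ok; rule 2 ok; rule 3 ok; rule 4 ok; rule 5 ok.

Det Det Verb Det Verb Adj Verb Verb Adj Det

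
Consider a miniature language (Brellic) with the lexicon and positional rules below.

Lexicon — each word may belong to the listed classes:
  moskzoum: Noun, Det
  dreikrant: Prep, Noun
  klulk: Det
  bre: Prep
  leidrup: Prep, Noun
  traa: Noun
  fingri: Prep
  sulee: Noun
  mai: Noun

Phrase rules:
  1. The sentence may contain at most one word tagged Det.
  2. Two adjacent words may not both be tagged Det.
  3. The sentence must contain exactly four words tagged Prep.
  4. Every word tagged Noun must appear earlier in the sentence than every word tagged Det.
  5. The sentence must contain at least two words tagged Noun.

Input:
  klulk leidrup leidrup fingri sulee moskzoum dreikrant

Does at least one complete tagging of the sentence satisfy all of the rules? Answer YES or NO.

Candidates per position — 1:klulk {Det}; 2:leidrup {Prep,Noun}; 3:leidrup {Prep,Noun}; 4:fingri {Prep}; 5:sulee {Noun}; 6:moskzoum {Noun,Det}; 7:dreikrant {Prep,Noun}.
Rule 4 cannot be satisfied by any choice of tags from the lexicon.
So there is no consistent tagging.

NO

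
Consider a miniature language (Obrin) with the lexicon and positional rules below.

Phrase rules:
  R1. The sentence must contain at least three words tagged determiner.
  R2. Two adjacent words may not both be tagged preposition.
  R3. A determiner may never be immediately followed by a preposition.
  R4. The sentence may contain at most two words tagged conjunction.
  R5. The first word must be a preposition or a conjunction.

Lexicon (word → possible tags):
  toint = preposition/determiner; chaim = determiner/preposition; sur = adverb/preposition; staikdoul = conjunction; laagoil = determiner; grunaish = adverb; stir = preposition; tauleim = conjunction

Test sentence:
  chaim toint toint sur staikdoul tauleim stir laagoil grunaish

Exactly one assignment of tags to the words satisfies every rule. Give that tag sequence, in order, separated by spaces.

Candidates per position — 1:chaim {determiner,preposition}; 2:toint {preposition,determiner}; 3:toint {preposition,determiner}; 4:sur {adverb,preposition}; 5:staikdoul {conjunction}; 6:tauleim {conjunction}; 7:stir {preposition}; 8:laagoil {determiner}; 9:grunaish {adverb}.
At position 1, choosing determiner makes rule 5 impossible to satisfy; hence preposition.
At position 2, choosing preposition makes rule 1 impossible to satisfy; hence determiner.
At position 3, choosing preposition makes rule 1 impossible to satisfy; hence determiner.
At position 4, choosing preposition makes rule 3 impossible to satisfy; hence adverb.
The only consistent sequence is: preposition determiner determiner adverb conjunction conjunction preposition determiner adverb.
Rule-by-rule: rule 1 holds; rule 2 holds; rule 3 holds; rule 4 holds; rule 5 holds.

preposition determiner determiner adverb conjunction conjunction preposition determiner adverb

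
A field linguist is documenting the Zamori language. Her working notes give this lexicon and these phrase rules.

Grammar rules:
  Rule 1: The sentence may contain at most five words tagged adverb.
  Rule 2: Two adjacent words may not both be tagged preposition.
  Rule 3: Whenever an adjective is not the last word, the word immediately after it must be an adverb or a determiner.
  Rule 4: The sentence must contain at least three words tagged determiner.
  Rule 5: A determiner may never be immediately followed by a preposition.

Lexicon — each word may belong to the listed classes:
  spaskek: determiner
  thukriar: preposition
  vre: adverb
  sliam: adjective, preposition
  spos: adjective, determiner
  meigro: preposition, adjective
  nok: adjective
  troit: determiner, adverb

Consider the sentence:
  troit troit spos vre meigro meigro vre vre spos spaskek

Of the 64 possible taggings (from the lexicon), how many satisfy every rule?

11

Candidates per position — 1:troit {determiner,adverb}; 2:troit {determiner,adverb}; 3:spos {adjective,determiner}; 4:vre {adverb}; 5:meigro {preposition,adjective}; 6:meigro {preposition,adjective}; 7:vre {adverb}; 8:vre {adverb}; 9:spos {adjective,determiner}; 10:spaskek {determiner}.
There are 64 candidate sequences in total.
Checking each against the rules leaves 11 sequences.
Count = 11.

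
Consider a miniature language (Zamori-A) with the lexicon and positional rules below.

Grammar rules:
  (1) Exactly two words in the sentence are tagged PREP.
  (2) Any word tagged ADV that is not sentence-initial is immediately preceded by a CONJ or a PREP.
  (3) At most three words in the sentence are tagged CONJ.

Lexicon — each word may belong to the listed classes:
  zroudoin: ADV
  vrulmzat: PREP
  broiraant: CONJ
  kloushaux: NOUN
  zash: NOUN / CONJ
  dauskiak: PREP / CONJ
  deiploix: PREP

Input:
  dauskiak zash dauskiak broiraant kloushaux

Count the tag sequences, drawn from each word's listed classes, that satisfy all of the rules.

Candidates per position — 1:dauskiak {PREP,CONJ}; 2:zash {NOUN,CONJ}; 3:dauskiak {PREP,CONJ}; 4:broiraant {CONJ}; 5:kloushaux {NOUN}.
There are 8 candidate sequences in total.
The sequences that satisfy every rule: PREP NOUN PREP CONJ NOUN; PREP CONJ PREP CONJ NOUN.
Count = 2.

2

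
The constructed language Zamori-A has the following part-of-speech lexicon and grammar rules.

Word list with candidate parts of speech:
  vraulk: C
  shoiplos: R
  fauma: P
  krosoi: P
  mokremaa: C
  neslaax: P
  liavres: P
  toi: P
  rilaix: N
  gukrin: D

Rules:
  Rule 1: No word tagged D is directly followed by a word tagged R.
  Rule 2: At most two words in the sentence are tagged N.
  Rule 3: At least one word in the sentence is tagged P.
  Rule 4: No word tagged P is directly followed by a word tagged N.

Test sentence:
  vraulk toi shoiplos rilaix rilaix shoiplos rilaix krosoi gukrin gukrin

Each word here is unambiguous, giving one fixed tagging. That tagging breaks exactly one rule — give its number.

Fixed tagging: C P R N N R N P D D.
Applying the rules: R1 ok, R2 fails, R3 ok, R4 ok.
Only rule 2 fails.

2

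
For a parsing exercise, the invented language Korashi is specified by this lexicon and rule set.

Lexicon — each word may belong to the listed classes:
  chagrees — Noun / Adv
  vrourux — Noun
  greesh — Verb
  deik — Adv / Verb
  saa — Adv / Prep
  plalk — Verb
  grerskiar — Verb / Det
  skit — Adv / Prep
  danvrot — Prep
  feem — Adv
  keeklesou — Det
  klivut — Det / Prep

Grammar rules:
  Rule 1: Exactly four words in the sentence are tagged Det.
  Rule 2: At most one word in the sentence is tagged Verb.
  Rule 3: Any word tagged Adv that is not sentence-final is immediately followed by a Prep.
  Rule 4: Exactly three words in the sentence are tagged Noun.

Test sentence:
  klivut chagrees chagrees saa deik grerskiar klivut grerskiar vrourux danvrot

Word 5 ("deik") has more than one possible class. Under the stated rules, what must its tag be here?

Candidates per position — 1:klivut {Det,Prep}; 2:chagrees {Noun,Adv}; 3:chagrees {Noun,Adv}; 4:saa {Adv,Prep}; 5:deik {Adv,Verb}; 6:grerskiar {Verb,Det}; 7:klivut {Det,Prep}; 8:grerskiar {Verb,Det}; 9:vrourux {Noun}; 10:danvrot {Prep}.
At position 1, choosing Prep makes rule 1 impossible to satisfy; hence Det.
At position 2, choosing Adv makes rule 3 impossible to satisfy; hence Noun.
At position 3, choosing Adv makes rule 4 impossible to satisfy; hence Noun.
At position 4, choosing Adv makes rule 3 impossible to satisfy; hence Prep.
At position 5, choosing Adv makes rule 3 impossible to satisfy; hence Verb.
At position 6, choosing Verb makes rule 1 impossible to satisfy; hence Det.
At position 7, choosing Prep makes rule 1 impossible to satisfy; hence Det.
At position 8, choosing Verb makes rule 1 impossible to satisfy; hence Det.
So the tagging must be: Det Noun Noun Prep Verb Det Det Det Noun Prep.
Rule-by-rule: rule 1 ok; rule 2 ok; rule 3 ok; rule 4 ok.

Verb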